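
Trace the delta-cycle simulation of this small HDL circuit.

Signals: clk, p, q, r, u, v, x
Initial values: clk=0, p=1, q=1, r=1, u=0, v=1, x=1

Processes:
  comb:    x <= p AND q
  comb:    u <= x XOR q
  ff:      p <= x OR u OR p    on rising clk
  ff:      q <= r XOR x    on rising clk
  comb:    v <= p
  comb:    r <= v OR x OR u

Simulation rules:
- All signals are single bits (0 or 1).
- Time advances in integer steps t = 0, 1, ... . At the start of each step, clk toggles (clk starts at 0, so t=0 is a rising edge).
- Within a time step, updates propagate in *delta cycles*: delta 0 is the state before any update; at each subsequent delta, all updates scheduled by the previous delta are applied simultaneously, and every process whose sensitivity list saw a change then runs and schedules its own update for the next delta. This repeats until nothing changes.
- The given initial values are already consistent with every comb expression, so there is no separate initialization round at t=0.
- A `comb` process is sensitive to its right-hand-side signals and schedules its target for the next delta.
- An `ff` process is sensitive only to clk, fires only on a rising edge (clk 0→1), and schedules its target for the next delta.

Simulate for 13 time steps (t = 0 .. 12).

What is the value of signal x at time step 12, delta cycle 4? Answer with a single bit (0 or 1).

0

t0.Δ0 q=1 p=1 u=0 r=1 x=1 clk=0 v=1
t0.Δ1 q=1 p=1 u=0 r=1 x=1 clk=1 v=1
t0.Δ2 q=0 p=1 u=0 r=1 x=1 clk=1 v=1
t0.Δ3 q=0 p=1 u=1 r=1 x=0 clk=1 v=1
t0.Δ4 q=0 p=1 u=0 r=1 x=0 clk=1 v=1
t1.Δ0 q=0 p=1 u=0 r=1 x=0 clk=1 v=1
t1.Δ1 q=0 p=1 u=0 r=1 x=0 clk=0 v=1
t2.Δ0 q=0 p=1 u=0 r=1 x=0 clk=0 v=1
t2.Δ1 q=0 p=1 u=0 r=1 x=0 clk=1 v=1
t2.Δ2 q=1 p=1 u=0 r=1 x=0 clk=1 v=1
t2.Δ3 q=1 p=1 u=1 r=1 x=1 clk=1 v=1
t2.Δ4 q=1 p=1 u=0 r=1 x=1 clk=1 v=1
t3.Δ0 q=1 p=1 u=0 r=1 x=1 clk=1 v=1
t3.Δ1 q=1 p=1 u=0 r=1 x=1 clk=0 v=1
t4.Δ0 q=1 p=1 u=0 r=1 x=1 clk=0 v=1
t4.Δ1 q=1 p=1 u=0 r=1 x=1 clk=1 v=1
t4.Δ2 q=0 p=1 u=0 r=1 x=1 clk=1 v=1
t4.Δ3 q=0 p=1 u=1 r=1 x=0 clk=1 v=1
t4.Δ4 q=0 p=1 u=0 r=1 x=0 clk=1 v=1
t5.Δ0 q=0 p=1 u=0 r=1 x=0 clk=1 v=1
t5.Δ1 q=0 p=1 u=0 r=1 x=0 clk=0 v=1
t6.Δ0 q=0 p=1 u=0 r=1 x=0 clk=0 v=1
t6.Δ1 q=0 p=1 u=0 r=1 x=0 clk=1 v=1
t6.Δ2 q=1 p=1 u=0 r=1 x=0 clk=1 v=1
t6.Δ3 q=1 p=1 u=1 r=1 x=1 clk=1 v=1
t6.Δ4 q=1 p=1 u=0 r=1 x=1 clk=1 v=1
t7.Δ0 q=1 p=1 u=0 r=1 x=1 clk=1 v=1
t7.Δ1 q=1 p=1 u=0 r=1 x=1 clk=0 v=1
t8.Δ0 q=1 p=1 u=0 r=1 x=1 clk=0 v=1
t8.Δ1 q=1 p=1 u=0 r=1 x=1 clk=1 v=1
t8.Δ2 q=0 p=1 u=0 r=1 x=1 clk=1 v=1
t8.Δ3 q=0 p=1 u=1 r=1 x=0 clk=1 v=1
t8.Δ4 q=0 p=1 u=0 r=1 x=0 clk=1 v=1
t9.Δ0 q=0 p=1 u=0 r=1 x=0 clk=1 v=1
t9.Δ1 q=0 p=1 u=0 r=1 x=0 clk=0 v=1
t10.Δ0 q=0 p=1 u=0 r=1 x=0 clk=0 v=1
t10.Δ1 q=0 p=1 u=0 r=1 x=0 clk=1 v=1
t10.Δ2 q=1 p=1 u=0 r=1 x=0 clk=1 v=1
t10.Δ3 q=1 p=1 u=1 r=1 x=1 clk=1 v=1
t10.Δ4 q=1 p=1 u=0 r=1 x=1 clk=1 v=1
t11.Δ0 q=1 p=1 u=0 r=1 x=1 clk=1 v=1
t11.Δ1 q=1 p=1 u=0 r=1 x=1 clk=0 v=1
t12.Δ0 q=1 p=1 u=0 r=1 x=1 clk=0 v=1
t12.Δ1 q=1 p=1 u=0 r=1 x=1 clk=1 v=1
t12.Δ2 q=0 p=1 u=0 r=1 x=1 clk=1 v=1
t12.Δ3 q=0 p=1 u=1 r=1 x=0 clk=1 v=1
t12.Δ4 q=0 p=1 u=0 r=1 x=0 clk=1 v=1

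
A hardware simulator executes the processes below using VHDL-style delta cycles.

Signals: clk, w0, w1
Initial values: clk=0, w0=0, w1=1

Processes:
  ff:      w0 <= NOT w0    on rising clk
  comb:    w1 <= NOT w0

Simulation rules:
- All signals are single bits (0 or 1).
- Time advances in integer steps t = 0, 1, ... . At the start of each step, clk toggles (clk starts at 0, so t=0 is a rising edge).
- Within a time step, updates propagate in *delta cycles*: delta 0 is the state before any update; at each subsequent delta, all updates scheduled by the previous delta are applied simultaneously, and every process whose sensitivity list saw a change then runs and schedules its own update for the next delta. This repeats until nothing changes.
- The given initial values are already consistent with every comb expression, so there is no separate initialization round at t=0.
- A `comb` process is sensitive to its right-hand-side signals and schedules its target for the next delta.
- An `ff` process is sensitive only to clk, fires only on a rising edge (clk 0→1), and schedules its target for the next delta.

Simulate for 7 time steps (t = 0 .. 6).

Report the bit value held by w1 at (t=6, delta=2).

0

t0.Δ0 w1=1 clk=0 w0=0
t0.Δ1 w1=1 clk=1 w0=0
t0.Δ2 w1=1 clk=1 w0=1
t0.Δ3 w1=0 clk=1 w0=1
t1.Δ0 w1=0 clk=1 w0=1
t1.Δ1 w1=0 clk=0 w0=1
t2.Δ0 w1=0 clk=0 w0=1
t2.Δ1 w1=0 clk=1 w0=1
t2.Δ2 w1=0 clk=1 w0=0
t2.Δ3 w1=1 clk=1 w0=0
t3.Δ0 w1=1 clk=1 w0=0
t3.Δ1 w1=1 clk=0 w0=0
t4.Δ0 w1=1 clk=0 w0=0
t4.Δ1 w1=1 clk=1 w0=0
t4.Δ2 w1=1 clk=1 w0=1
t4.Δ3 w1=0 clk=1 w0=1
t5.Δ0 w1=0 clk=1 w0=1
t5.Δ1 w1=0 clk=0 w0=1
t6.Δ0 w1=0 clk=0 w0=1
t6.Δ1 w1=0 clk=1 w0=1
t6.Δ2 w1=0 clk=1 w0=0
t6.Δ3 w1=1 clk=1 w0=0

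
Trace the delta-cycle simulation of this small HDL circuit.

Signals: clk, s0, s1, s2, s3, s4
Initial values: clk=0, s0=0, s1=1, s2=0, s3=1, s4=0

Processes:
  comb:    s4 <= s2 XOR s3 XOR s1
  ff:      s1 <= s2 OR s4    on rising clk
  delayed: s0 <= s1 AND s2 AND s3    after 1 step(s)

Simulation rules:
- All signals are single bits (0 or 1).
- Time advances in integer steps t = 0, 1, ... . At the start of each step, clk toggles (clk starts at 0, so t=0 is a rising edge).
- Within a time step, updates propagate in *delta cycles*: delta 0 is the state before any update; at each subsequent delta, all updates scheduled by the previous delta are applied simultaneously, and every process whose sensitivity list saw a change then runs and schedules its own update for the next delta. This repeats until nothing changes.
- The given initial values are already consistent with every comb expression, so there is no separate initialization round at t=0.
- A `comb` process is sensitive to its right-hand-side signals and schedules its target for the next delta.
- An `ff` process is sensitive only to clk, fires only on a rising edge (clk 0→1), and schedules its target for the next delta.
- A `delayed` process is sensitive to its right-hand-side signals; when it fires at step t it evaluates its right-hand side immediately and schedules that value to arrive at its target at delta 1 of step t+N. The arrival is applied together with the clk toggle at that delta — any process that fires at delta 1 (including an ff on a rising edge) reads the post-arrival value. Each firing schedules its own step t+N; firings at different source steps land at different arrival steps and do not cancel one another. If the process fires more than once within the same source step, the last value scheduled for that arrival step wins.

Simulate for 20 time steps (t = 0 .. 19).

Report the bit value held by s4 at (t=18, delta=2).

1

t=0 Δ0: s0=0 s4=0 s3=1 s1=1 clk=0 s2=0
  Δ1: clk:0→1
  Δ2: s1:1→0
  Δ3: s4:0→1
  (3Δ to stable)
t=1 Δ0: s0=0 s4=1 s3=1 s1=0 clk=1 s2=0
  Δ1: clk:1→0
  (1Δ to stable)
t=2 Δ0: s0=0 s4=1 s3=1 s1=0 clk=0 s2=0
  Δ1: clk:0→1
  Δ2: s1:0→1
  Δ3: s4:1→0
  (3Δ to stable)
t=3 Δ0: s0=0 s4=0 s3=1 s1=1 clk=1 s2=0
  Δ1: clk:1→0
  (1Δ to stable)
t=4 Δ0: s0=0 s4=0 s3=1 s1=1 clk=0 s2=0
  Δ1: clk:0→1
  Δ2: s1:1→0
  Δ3: s4:0→1
  (3Δ to stable)
t=5 Δ0: s0=0 s4=1 s3=1 s1=0 clk=1 s2=0
  Δ1: clk:1→0
  (1Δ to stable)
t=6 Δ0: s0=0 s4=1 s3=1 s1=0 clk=0 s2=0
  Δ1: clk:0→1
  Δ2: s1:0→1
  Δ3: s4:1→0
  (3Δ to stable)
t=7 Δ0: s0=0 s4=0 s3=1 s1=1 clk=1 s2=0
  Δ1: clk:1→0
  (1Δ to stable)
t=8 Δ0: s0=0 s4=0 s3=1 s1=1 clk=0 s2=0
  Δ1: clk:0→1
  Δ2: s1:1→0
  Δ3: s4:0→1
  (3Δ to stable)
t=9 Δ0: s0=0 s4=1 s3=1 s1=0 clk=1 s2=0
  Δ1: clk:1→0
  (1Δ to stable)
t=10 Δ0: s0=0 s4=1 s3=1 s1=0 clk=0 s2=0
  Δ1: clk:0→1
  Δ2: s1:0→1
  Δ3: s4:1→0
  (3Δ to stable)
t=11 Δ0: s0=0 s4=0 s3=1 s1=1 clk=1 s2=0
  Δ1: clk:1→0
  (1Δ to stable)
t=12 Δ0: s0=0 s4=0 s3=1 s1=1 clk=0 s2=0
  Δ1: clk:0→1
  Δ2: s1:1→0
  Δ3: s4:0→1
  (3Δ to stable)
t=13 Δ0: s0=0 s4=1 s3=1 s1=0 clk=1 s2=0
  Δ1: clk:1→0
  (1Δ to stable)
t=14 Δ0: s0=0 s4=1 s3=1 s1=0 clk=0 s2=0
  Δ1: clk:0→1
  Δ2: s1:0→1
  Δ3: s4:1→0
  (3Δ to stable)
t=15 Δ0: s0=0 s4=0 s3=1 s1=1 clk=1 s2=0
  Δ1: clk:1→0
  (1Δ to stable)
t=16 Δ0: s0=0 s4=0 s3=1 s1=1 clk=0 s2=0
  Δ1: clk:0→1
  Δ2: s1:1→0
  Δ3: s4:0→1
  (3Δ to stable)
t=17 Δ0: s0=0 s4=1 s3=1 s1=0 clk=1 s2=0
  Δ1: clk:1→0
  (1Δ to stable)
t=18 Δ0: s0=0 s4=1 s3=1 s1=0 clk=0 s2=0
  Δ1: clk:0→1
  Δ2: s1:0→1
  Δ3: s4:1→0
  (3Δ to stable)
t=19 Δ0: s0=0 s4=0 s3=1 s1=1 clk=1 s2=0
  Δ1: clk:1→0
  (1Δ to stable)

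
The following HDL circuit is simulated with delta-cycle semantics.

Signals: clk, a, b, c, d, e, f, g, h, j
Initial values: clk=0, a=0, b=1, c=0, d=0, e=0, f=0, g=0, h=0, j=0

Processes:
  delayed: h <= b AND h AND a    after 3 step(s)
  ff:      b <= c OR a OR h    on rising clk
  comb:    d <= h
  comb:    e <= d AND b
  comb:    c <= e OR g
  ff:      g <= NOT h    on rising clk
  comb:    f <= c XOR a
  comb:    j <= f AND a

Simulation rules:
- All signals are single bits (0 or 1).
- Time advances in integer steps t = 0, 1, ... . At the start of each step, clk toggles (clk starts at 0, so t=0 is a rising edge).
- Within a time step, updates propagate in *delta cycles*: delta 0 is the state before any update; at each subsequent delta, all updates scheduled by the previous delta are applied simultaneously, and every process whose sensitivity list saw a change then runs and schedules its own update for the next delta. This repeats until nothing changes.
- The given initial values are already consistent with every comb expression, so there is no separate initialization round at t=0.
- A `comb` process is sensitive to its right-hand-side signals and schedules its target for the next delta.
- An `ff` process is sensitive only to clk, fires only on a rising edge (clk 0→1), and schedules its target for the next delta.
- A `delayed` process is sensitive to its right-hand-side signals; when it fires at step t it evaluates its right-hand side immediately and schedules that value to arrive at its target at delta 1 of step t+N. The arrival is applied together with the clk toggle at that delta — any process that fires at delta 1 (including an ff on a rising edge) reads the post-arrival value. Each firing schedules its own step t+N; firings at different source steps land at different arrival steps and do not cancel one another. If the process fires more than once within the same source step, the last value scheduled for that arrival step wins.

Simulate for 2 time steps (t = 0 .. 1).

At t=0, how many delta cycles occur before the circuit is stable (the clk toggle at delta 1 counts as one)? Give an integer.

4

[bits: g,b,d,j,f,c,a,clk,h,e]
t=0: Δ0=0100000000 Δ1=0100000100 Δ2=1000000100 Δ3=1000010100 Δ4=1000110100 | 4Δ
t=1: Δ0=1000110100 Δ1=1000110000 | 1Δ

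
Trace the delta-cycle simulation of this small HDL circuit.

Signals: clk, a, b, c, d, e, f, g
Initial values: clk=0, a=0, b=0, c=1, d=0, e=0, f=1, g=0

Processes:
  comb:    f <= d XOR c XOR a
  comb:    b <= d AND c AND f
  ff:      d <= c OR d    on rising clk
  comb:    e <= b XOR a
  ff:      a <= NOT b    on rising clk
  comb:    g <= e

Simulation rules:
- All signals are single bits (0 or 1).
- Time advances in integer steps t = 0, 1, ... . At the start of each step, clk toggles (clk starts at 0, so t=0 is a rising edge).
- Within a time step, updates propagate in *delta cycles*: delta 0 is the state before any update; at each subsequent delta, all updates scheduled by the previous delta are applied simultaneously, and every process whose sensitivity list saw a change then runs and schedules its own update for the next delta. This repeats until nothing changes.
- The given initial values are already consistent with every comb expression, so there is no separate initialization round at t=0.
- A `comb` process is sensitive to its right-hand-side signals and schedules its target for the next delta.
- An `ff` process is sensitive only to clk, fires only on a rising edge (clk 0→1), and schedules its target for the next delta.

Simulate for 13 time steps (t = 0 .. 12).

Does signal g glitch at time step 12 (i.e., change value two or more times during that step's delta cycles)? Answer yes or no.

[bits: f,a,b,c,clk,e,d,g]
t=0: Δ0=10010000 Δ1=10011000 Δ2=11011010 Δ3=11111110 Δ4=11111011 Δ5=11111010 | 5Δ
t=1: Δ0=11111010 Δ1=11110010 | 1Δ
t=2: Δ0=11110010 Δ1=11111010 Δ2=10111010 Δ3=00111110 Δ4=00011111 Δ5=00011011 Δ6=00011010 | 6Δ
t=3: Δ0=00011010 Δ1=00010010 | 1Δ
t=4: Δ0=00010010 Δ1=00011010 Δ2=01011010 Δ3=11011110 Δ4=11111111 Δ5=11111011 Δ6=11111010 | 6Δ
t=5: Δ0=11111010 Δ1=11110010 | 1Δ
t=6: Δ0=11110010 Δ1=11111010 Δ2=10111010 Δ3=00111110 Δ4=00011111 Δ5=00011011 Δ6=00011010 | 6Δ
t=7: Δ0=00011010 Δ1=00010010 | 1Δ
t=8: Δ0=00010010 Δ1=00011010 Δ2=01011010 Δ3=11011110 Δ4=11111111 Δ5=11111011 Δ6=11111010 | 6Δ
t=9: Δ0=11111010 Δ1=11110010 | 1Δ
t=10: Δ0=11110010 Δ1=11111010 Δ2=10111010 Δ3=00111110 Δ4=00011111 Δ5=00011011 Δ6=00011010 | 6Δ
t=11: Δ0=00011010 Δ1=00010010 | 1Δ
t=12: Δ0=00010010 Δ1=00011010 Δ2=01011010 Δ3=11011110 Δ4=11111111 Δ5=11111011 Δ6=11111010 | 6Δ

yes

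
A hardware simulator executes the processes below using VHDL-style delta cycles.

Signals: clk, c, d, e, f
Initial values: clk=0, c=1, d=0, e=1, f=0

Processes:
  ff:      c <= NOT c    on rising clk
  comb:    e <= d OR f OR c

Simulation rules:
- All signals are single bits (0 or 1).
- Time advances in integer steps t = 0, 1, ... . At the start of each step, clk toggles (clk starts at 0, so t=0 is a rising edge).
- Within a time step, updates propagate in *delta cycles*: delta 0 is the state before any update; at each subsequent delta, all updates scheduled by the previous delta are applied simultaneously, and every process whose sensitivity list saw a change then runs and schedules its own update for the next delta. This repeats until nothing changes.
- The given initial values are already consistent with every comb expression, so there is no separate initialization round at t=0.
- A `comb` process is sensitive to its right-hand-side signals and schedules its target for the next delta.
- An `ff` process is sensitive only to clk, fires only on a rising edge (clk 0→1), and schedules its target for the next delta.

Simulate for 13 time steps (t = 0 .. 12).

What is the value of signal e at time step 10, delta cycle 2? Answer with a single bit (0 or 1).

0

t0.Δ0 d=0 f=0 e=1 c=1 clk=0
t0.Δ1 d=0 f=0 e=1 c=1 clk=1
t0.Δ2 d=0 f=0 e=1 c=0 clk=1
t0.Δ3 d=0 f=0 e=0 c=0 clk=1
t1.Δ0 d=0 f=0 e=0 c=0 clk=1
t1.Δ1 d=0 f=0 e=0 c=0 clk=0
t2.Δ0 d=0 f=0 e=0 c=0 clk=0
t2.Δ1 d=0 f=0 e=0 c=0 clk=1
t2.Δ2 d=0 f=0 e=0 c=1 clk=1
t2.Δ3 d=0 f=0 e=1 c=1 clk=1
t3.Δ0 d=0 f=0 e=1 c=1 clk=1
t3.Δ1 d=0 f=0 e=1 c=1 clk=0
t4.Δ0 d=0 f=0 e=1 c=1 clk=0
t4.Δ1 d=0 f=0 e=1 c=1 clk=1
t4.Δ2 d=0 f=0 e=1 c=0 clk=1
t4.Δ3 d=0 f=0 e=0 c=0 clk=1
t5.Δ0 d=0 f=0 e=0 c=0 clk=1
t5.Δ1 d=0 f=0 e=0 c=0 clk=0
t6.Δ0 d=0 f=0 e=0 c=0 clk=0
t6.Δ1 d=0 f=0 e=0 c=0 clk=1
t6.Δ2 d=0 f=0 e=0 c=1 clk=1
t6.Δ3 d=0 f=0 e=1 c=1 clk=1
t7.Δ0 d=0 f=0 e=1 c=1 clk=1
t7.Δ1 d=0 f=0 e=1 c=1 clk=0
t8.Δ0 d=0 f=0 e=1 c=1 clk=0
t8.Δ1 d=0 f=0 e=1 c=1 clk=1
t8.Δ2 d=0 f=0 e=1 c=0 clk=1
t8.Δ3 d=0 f=0 e=0 c=0 clk=1
t9.Δ0 d=0 f=0 e=0 c=0 clk=1
t9.Δ1 d=0 f=0 e=0 c=0 clk=0
t10.Δ0 d=0 f=0 e=0 c=0 clk=0
t10.Δ1 d=0 f=0 e=0 c=0 clk=1
t10.Δ2 d=0 f=0 e=0 c=1 clk=1
t10.Δ3 d=0 f=0 e=1 c=1 clk=1
t11.Δ0 d=0 f=0 e=1 c=1 clk=1
t11.Δ1 d=0 f=0 e=1 c=1 clk=0
t12.Δ0 d=0 f=0 e=1 c=1 clk=0
t12.Δ1 d=0 f=0 e=1 c=1 clk=1
t12.Δ2 d=0 f=0 e=1 c=0 clk=1
t12.Δ3 d=0 f=0 e=0 c=0 clk=1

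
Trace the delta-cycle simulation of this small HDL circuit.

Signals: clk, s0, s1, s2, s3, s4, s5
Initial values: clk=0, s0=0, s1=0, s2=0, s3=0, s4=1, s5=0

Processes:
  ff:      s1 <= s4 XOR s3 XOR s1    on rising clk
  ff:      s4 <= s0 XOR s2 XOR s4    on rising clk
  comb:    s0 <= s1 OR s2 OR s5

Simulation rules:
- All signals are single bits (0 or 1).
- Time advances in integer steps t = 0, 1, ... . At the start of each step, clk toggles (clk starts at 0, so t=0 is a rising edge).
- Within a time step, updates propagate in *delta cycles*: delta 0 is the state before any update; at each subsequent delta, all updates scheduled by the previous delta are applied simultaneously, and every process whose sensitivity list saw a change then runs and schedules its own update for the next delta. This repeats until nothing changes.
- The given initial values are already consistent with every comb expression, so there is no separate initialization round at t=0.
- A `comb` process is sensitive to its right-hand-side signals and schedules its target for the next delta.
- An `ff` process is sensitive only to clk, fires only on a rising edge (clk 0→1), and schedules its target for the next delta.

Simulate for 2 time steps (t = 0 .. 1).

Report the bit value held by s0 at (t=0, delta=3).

t=0 Δ0: s3=0 s5=0 s0=0 s4=1 s1=0 s2=0 clk=0
  Δ1: clk:0→1
  Δ2: s1:0→1
  Δ3: s0:0→1
  (3Δ to stable)
t=1 Δ0: s3=0 s5=0 s0=1 s4=1 s1=1 s2=0 clk=1
  Δ1: clk:1→0
  (1Δ to stable)

1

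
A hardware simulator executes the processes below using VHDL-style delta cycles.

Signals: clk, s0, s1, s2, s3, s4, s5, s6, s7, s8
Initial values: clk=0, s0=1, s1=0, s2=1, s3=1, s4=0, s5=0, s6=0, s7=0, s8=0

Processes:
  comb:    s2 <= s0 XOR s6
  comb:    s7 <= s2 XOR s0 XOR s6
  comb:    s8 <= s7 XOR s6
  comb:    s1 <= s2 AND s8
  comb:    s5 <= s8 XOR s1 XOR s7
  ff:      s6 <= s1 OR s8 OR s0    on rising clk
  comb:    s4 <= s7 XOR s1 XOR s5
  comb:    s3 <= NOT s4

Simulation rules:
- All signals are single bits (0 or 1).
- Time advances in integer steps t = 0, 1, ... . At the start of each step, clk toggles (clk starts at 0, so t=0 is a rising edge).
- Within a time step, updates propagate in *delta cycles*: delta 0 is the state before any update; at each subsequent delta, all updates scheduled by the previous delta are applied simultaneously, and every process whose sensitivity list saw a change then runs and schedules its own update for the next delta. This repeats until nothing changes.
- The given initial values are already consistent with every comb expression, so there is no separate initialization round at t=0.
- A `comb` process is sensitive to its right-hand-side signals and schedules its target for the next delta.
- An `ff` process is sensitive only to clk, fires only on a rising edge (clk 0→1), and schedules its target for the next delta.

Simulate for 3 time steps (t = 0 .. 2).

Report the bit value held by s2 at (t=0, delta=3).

t0.Δ0 s0=1 s8=0 s2=1 s3=1 s6=0 s4=0 clk=0 s5=0 s7=0 s1=0
t0.Δ1 s0=1 s8=0 s2=1 s3=1 s6=0 s4=0 clk=1 s5=0 s7=0 s1=0
t0.Δ2 s0=1 s8=0 s2=1 s3=1 s6=1 s4=0 clk=1 s5=0 s7=0 s1=0
t0.Δ3 s0=1 s8=1 s2=0 s3=1 s6=1 s4=0 clk=1 s5=0 s7=1 s1=0
t0.Δ4 s0=1 s8=0 s2=0 s3=1 s6=1 s4=1 clk=1 s5=0 s7=0 s1=0
t0.Δ5 s0=1 s8=1 s2=0 s3=0 s6=1 s4=0 clk=1 s5=0 s7=0 s1=0
t0.Δ6 s0=1 s8=1 s2=0 s3=1 s6=1 s4=0 clk=1 s5=1 s7=0 s1=0
t0.Δ7 s0=1 s8=1 s2=0 s3=1 s6=1 s4=1 clk=1 s5=1 s7=0 s1=0
t0.Δ8 s0=1 s8=1 s2=0 s3=0 s6=1 s4=1 clk=1 s5=1 s7=0 s1=0
t1.Δ0 s0=1 s8=1 s2=0 s3=0 s6=1 s4=1 clk=1 s5=1 s7=0 s1=0
t1.Δ1 s0=1 s8=1 s2=0 s3=0 s6=1 s4=1 clk=0 s5=1 s7=0 s1=0
t2.Δ0 s0=1 s8=1 s2=0 s3=0 s6=1 s4=1 clk=0 s5=1 s7=0 s1=0
t2.Δ1 s0=1 s8=1 s2=0 s3=0 s6=1 s4=1 clk=1 s5=1 s7=0 s1=0

0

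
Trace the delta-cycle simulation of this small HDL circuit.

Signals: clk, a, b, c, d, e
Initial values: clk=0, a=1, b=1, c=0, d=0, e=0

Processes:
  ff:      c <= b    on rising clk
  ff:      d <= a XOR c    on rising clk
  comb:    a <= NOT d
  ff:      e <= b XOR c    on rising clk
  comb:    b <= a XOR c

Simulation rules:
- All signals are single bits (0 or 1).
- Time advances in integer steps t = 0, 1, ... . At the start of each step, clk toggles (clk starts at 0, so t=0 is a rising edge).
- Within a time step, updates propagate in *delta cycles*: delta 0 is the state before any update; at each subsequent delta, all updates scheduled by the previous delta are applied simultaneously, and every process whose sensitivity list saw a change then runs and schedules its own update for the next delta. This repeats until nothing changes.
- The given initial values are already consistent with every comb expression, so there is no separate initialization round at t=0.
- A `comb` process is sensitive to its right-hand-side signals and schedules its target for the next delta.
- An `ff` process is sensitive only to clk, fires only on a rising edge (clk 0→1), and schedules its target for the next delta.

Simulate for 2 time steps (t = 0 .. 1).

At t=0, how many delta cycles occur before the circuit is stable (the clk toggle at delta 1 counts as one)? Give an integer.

4

[bits: d,clk,e,b,c,a]
t=0: Δ0=000101 Δ1=010101 Δ2=111111 Δ3=111010 Δ4=111110 | 4Δ
t=1: Δ0=111110 Δ1=101110 | 1Δ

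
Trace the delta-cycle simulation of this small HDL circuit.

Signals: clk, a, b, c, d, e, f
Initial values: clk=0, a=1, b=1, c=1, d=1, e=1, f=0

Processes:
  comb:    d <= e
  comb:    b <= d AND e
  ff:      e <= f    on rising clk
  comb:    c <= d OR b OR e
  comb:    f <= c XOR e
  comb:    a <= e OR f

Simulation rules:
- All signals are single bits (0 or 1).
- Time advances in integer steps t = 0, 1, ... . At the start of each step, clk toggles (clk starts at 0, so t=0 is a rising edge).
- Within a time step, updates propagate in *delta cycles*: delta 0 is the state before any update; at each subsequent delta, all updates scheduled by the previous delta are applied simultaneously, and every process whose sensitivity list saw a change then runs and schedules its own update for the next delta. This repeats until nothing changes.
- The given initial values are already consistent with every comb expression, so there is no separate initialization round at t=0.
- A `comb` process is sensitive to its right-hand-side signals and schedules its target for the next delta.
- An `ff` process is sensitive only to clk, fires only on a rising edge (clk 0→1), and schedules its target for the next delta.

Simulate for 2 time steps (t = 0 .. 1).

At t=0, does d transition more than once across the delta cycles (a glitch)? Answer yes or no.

no

t0.Δ0 clk=0 a=1 f=0 d=1 c=1 b=1 e=1
t0.Δ1 clk=1 a=1 f=0 d=1 c=1 b=1 e=1
t0.Δ2 clk=1 a=1 f=0 d=1 c=1 b=1 e=0
t0.Δ3 clk=1 a=0 f=1 d=0 c=1 b=0 e=0
t0.Δ4 clk=1 a=1 f=1 d=0 c=0 b=0 e=0
t0.Δ5 clk=1 a=1 f=0 d=0 c=0 b=0 e=0
t0.Δ6 clk=1 a=0 f=0 d=0 c=0 b=0 e=0
t1.Δ0 clk=1 a=0 f=0 d=0 c=0 b=0 e=0
t1.Δ1 clk=0 a=0 f=0 d=0 c=0 b=0 e=0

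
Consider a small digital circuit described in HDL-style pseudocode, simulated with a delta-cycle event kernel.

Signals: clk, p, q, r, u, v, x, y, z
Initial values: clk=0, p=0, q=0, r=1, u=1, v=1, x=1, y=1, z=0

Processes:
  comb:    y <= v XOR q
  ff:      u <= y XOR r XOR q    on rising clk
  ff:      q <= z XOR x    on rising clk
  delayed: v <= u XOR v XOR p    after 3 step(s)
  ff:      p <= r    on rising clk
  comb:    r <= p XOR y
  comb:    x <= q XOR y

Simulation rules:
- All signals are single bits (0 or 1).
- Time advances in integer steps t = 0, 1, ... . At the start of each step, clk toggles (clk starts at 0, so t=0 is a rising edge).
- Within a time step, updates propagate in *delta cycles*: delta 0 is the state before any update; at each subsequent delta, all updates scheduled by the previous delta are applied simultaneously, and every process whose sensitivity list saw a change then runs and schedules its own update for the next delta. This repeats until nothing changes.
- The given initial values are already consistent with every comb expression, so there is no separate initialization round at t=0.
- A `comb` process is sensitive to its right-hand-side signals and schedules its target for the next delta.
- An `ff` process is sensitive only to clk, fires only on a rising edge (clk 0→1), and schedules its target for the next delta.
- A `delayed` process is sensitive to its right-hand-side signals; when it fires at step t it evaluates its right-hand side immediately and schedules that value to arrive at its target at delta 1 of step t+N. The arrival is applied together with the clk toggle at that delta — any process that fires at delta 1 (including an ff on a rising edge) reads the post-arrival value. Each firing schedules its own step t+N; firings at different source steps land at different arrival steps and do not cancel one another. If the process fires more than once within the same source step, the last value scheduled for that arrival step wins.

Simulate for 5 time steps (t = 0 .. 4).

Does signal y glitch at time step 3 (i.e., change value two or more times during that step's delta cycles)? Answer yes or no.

t=0 Δ0: r=1 x=1 q=0 p=0 v=1 clk=0 y=1 u=1 z=0
  Δ1: clk:0→1
  Δ2: q:0→1, p:0→1, u:1→0
  Δ3: r:1→0, x:1→0, y:1→0
  Δ4: r:0→1, x:0→1
  (4Δ to stable)
t=1 Δ0: r=1 x=1 q=1 p=1 v=1 clk=1 y=0 u=0 z=0
  Δ1: clk:1→0
  (1Δ to stable)
t=2 Δ0: r=1 x=1 q=1 p=1 v=1 clk=0 y=0 u=0 z=0
  Δ1: clk:0→1
  (1Δ to stable)
t=3 Δ0: r=1 x=1 q=1 p=1 v=1 clk=1 y=0 u=0 z=0
  Δ1: v:1→0, clk:1→0
  Δ2: y:0→1
  Δ3: r:1→0, x:1→0
  (3Δ to stable)
t=4 Δ0: r=0 x=0 q=1 p=1 v=0 clk=0 y=1 u=0 z=0
  Δ1: clk:0→1
  Δ2: q:1→0, p:1→0
  Δ3: r:0→1, x:0→1, y:1→0
  Δ4: r:1→0, x:1→0
  (4Δ to stable)

no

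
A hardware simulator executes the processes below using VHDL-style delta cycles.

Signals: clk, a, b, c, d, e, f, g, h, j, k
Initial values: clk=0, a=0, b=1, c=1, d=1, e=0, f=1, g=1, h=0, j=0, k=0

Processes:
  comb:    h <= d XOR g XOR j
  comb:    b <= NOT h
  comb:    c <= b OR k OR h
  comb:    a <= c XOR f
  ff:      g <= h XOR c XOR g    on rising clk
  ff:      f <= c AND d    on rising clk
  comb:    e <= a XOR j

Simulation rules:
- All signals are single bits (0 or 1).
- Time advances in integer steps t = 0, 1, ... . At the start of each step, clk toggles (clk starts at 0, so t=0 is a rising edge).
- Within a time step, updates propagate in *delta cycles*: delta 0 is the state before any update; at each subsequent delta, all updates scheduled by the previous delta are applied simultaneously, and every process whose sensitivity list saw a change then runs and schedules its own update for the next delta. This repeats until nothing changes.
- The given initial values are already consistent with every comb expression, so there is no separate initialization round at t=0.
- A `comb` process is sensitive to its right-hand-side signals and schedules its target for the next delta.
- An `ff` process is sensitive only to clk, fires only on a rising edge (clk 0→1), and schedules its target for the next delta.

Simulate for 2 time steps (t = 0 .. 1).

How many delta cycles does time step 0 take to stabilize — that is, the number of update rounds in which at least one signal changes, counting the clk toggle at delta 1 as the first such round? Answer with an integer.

t=0 Δ0: e=0 g=1 d=1 h=0 j=0 c=1 a=0 k=0 clk=0 b=1 f=1
  Δ1: clk:0→1
  Δ2: g:1→0
  Δ3: h:0→1
  Δ4: b:1→0
  (4Δ to stable)
t=1 Δ0: e=0 g=0 d=1 h=1 j=0 c=1 a=0 k=0 clk=1 b=0 f=1
  Δ1: clk:1→0
  (1Δ to stable)

4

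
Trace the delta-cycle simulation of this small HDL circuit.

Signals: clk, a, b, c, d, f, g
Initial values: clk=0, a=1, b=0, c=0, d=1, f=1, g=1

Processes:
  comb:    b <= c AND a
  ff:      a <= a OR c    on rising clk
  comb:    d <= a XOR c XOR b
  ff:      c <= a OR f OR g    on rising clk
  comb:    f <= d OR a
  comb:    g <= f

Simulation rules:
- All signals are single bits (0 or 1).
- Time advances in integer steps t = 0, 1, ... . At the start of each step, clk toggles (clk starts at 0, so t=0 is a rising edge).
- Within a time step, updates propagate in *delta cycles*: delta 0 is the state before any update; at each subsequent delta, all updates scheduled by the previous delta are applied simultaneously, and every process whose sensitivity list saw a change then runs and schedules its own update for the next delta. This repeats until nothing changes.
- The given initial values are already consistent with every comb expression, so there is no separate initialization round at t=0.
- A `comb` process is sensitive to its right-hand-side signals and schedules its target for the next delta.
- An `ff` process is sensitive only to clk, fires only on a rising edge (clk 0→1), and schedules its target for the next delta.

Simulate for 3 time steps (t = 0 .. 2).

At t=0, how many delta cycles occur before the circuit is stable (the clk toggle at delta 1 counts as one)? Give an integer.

t=0 Δ0: a=1 c=0 d=1 f=1 clk=0 b=0 g=1
  Δ1: clk:0→1
  Δ2: c:0→1
  Δ3: d:1→0, b:0→1
  Δ4: d:0→1
  (4Δ to stable)
t=1 Δ0: a=1 c=1 d=1 f=1 clk=1 b=1 g=1
  Δ1: clk:1→0
  (1Δ to stable)
t=2 Δ0: a=1 c=1 d=1 f=1 clk=0 b=1 g=1
  Δ1: clk:0→1
  (1Δ to stable)

4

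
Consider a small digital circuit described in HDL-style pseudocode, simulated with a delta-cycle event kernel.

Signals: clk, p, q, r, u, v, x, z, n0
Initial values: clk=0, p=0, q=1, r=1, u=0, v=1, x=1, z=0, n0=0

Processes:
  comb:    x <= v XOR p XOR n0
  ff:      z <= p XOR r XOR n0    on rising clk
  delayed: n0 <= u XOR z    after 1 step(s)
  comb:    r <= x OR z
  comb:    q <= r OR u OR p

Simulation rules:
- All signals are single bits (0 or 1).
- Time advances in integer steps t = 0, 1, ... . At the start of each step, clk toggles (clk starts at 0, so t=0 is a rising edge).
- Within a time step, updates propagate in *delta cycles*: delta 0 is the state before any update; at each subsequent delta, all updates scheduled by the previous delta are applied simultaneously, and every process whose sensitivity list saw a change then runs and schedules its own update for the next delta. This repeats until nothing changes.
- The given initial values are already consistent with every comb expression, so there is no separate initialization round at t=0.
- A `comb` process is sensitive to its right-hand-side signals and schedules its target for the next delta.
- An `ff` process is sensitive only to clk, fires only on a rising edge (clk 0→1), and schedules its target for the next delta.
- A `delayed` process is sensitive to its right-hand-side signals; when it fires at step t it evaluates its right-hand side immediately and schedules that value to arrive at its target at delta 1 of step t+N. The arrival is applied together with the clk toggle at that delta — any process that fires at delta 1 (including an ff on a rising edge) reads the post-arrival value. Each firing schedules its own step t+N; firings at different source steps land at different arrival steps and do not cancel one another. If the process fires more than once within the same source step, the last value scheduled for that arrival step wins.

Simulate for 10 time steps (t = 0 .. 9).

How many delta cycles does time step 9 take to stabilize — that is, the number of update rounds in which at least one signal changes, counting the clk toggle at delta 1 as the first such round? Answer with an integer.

2

[bits: clk,z,u,q,p,v,x,n0,r]
t=0: Δ0=000101101 Δ1=100101101 Δ2=110101101 | 2Δ
t=1: Δ0=110101101 Δ1=010101111 Δ2=010101011 | 2Δ
t=2: Δ0=010101011 Δ1=110101011 Δ2=100101011 Δ3=100101010 Δ4=100001010 | 4Δ
t=3: Δ0=100001010 Δ1=000001000 Δ2=000001100 Δ3=000001101 Δ4=000101101 | 4Δ
t=4: Δ0=000101101 Δ1=100101101 Δ2=110101101 | 2Δ
t=5: Δ0=110101101 Δ1=010101111 Δ2=010101011 | 2Δ
t=6: Δ0=010101011 Δ1=110101011 Δ2=100101011 Δ3=100101010 Δ4=100001010 | 4Δ
t=7: Δ0=100001010 Δ1=000001000 Δ2=000001100 Δ3=000001101 Δ4=000101101 | 4Δ
t=8: Δ0=000101101 Δ1=100101101 Δ2=110101101 | 2Δ
t=9: Δ0=110101101 Δ1=010101111 Δ2=010101011 | 2Δ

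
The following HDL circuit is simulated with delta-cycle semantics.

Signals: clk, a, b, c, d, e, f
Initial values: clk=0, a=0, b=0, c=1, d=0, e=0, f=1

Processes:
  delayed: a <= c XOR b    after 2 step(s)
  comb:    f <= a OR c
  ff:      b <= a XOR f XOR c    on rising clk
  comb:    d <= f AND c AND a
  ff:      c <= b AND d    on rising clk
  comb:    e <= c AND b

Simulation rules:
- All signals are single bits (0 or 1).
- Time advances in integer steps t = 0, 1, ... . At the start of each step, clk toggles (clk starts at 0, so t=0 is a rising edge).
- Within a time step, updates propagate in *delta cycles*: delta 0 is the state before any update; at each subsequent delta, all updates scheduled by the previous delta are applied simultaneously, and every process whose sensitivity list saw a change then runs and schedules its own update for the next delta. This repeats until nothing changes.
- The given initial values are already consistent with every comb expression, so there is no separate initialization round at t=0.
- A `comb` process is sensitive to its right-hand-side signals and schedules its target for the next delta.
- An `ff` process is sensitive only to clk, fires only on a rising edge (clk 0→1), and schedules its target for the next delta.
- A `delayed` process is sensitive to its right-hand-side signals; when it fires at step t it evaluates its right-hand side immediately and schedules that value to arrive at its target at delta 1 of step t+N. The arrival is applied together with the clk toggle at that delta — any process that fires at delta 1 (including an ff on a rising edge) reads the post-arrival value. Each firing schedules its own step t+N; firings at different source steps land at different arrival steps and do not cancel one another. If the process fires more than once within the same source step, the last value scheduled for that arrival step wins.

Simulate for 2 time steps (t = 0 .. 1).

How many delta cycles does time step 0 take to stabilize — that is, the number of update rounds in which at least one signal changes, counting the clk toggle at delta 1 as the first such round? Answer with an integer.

t0.Δ0 clk=0 c=1 d=0 a=0 e=0 b=0 f=1
t0.Δ1 clk=1 c=1 d=0 a=0 e=0 b=0 f=1
t0.Δ2 clk=1 c=0 d=0 a=0 e=0 b=0 f=1
t0.Δ3 clk=1 c=0 d=0 a=0 e=0 b=0 f=0
t1.Δ0 clk=1 c=0 d=0 a=0 e=0 b=0 f=0
t1.Δ1 clk=0 c=0 d=0 a=0 e=0 b=0 f=0

3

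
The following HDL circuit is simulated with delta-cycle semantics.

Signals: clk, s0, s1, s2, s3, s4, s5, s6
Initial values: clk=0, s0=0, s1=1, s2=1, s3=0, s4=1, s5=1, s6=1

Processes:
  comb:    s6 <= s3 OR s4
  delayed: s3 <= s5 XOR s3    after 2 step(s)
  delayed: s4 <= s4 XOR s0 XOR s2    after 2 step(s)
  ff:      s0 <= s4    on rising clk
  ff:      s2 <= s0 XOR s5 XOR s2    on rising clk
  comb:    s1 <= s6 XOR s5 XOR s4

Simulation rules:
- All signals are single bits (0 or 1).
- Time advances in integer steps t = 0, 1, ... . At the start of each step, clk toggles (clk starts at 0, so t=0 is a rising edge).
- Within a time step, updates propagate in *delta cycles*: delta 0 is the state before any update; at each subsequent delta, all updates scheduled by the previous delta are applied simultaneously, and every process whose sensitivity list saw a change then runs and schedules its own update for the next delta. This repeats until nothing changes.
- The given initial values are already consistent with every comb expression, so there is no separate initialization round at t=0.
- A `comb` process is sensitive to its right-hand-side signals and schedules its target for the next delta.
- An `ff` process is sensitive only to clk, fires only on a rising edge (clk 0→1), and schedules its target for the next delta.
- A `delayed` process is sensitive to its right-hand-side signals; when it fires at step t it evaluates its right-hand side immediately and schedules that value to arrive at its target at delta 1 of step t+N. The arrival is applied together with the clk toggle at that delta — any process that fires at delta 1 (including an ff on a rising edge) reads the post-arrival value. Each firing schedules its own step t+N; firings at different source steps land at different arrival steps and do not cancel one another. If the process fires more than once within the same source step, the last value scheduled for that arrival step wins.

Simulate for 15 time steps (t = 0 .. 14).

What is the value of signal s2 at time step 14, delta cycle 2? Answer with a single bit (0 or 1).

0

t=0 Δ0: clk=0 s1=1 s5=1 s3=0 s2=1 s4=1 s0=0 s6=1
  Δ1: clk:0→1
  Δ2: s2:1→0, s0:0→1
  (2Δ to stable)
t=1 Δ0: clk=1 s1=1 s5=1 s3=0 s2=0 s4=1 s0=1 s6=1
  Δ1: clk:1→0
  (1Δ to stable)
t=2 Δ0: clk=0 s1=1 s5=1 s3=0 s2=0 s4=1 s0=1 s6=1
  Δ1: clk:0→1, s4:1→0
  Δ2: s1:1→0, s0:1→0, s6:1→0
  Δ3: s1:0→1
  (3Δ to stable)
t=3 Δ0: clk=1 s1=1 s5=1 s3=0 s2=0 s4=0 s0=0 s6=0
  Δ1: clk:1→0
  (1Δ to stable)
t=4 Δ0: clk=0 s1=1 s5=1 s3=0 s2=0 s4=0 s0=0 s6=0
  Δ1: clk:0→1
  Δ2: s2:0→1
  (2Δ to stable)
t=5 Δ0: clk=1 s1=1 s5=1 s3=0 s2=1 s4=0 s0=0 s6=0
  Δ1: clk:1→0
  (1Δ to stable)
t=6 Δ0: clk=0 s1=1 s5=1 s3=0 s2=1 s4=0 s0=0 s6=0
  Δ1: clk:0→1, s4:0→1
  Δ2: s1:1→0, s2:1→0, s0:0→1, s6:0→1
  Δ3: s1:0→1
  (3Δ to stable)
t=7 Δ0: clk=1 s1=1 s5=1 s3=0 s2=0 s4=1 s0=1 s6=1
  Δ1: clk:1→0
  (1Δ to stable)
t=8 Δ0: clk=0 s1=1 s5=1 s3=0 s2=0 s4=1 s0=1 s6=1
  Δ1: clk:0→1, s4:1→0
  Δ2: s1:1→0, s0:1→0, s6:1→0
  Δ3: s1:0→1
  (3Δ to stable)
t=9 Δ0: clk=1 s1=1 s5=1 s3=0 s2=0 s4=0 s0=0 s6=0
  Δ1: clk:1→0
  (1Δ to stable)
t=10 Δ0: clk=0 s1=1 s5=1 s3=0 s2=0 s4=0 s0=0 s6=0
  Δ1: clk:0→1
  Δ2: s2:0→1
  (2Δ to stable)
t=11 Δ0: clk=1 s1=1 s5=1 s3=0 s2=1 s4=0 s0=0 s6=0
  Δ1: clk:1→0
  (1Δ to stable)
t=12 Δ0: clk=0 s1=1 s5=1 s3=0 s2=1 s4=0 s0=0 s6=0
  Δ1: clk:0→1, s4:0→1
  Δ2: s1:1→0, s2:1→0, s0:0→1, s6:0→1
  Δ3: s1:0→1
  (3Δ to stable)
t=13 Δ0: clk=1 s1=1 s5=1 s3=0 s2=0 s4=1 s0=1 s6=1
  Δ1: clk:1→0
  (1Δ to stable)
t=14 Δ0: clk=0 s1=1 s5=1 s3=0 s2=0 s4=1 s0=1 s6=1
  Δ1: clk:0→1, s4:1→0
  Δ2: s1:1→0, s0:1→0, s6:1→0
  Δ3: s1:0→1
  (3Δ to stable)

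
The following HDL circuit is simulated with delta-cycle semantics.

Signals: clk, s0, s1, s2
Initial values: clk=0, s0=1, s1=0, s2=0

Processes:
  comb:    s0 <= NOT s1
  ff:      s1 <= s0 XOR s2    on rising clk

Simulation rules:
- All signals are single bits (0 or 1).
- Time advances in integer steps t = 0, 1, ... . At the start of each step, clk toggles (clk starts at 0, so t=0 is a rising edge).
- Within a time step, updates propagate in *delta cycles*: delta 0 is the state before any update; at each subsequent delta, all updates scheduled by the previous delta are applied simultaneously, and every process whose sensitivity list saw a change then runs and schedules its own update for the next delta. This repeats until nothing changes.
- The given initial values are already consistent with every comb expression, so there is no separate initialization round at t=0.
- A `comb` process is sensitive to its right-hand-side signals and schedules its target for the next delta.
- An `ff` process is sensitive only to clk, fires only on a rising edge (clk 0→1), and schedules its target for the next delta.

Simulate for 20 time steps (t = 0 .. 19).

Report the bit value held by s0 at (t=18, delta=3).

[bits: s1,s2,clk,s0]
t=0: Δ0=0001 Δ1=0011 Δ2=1011 Δ3=1010 | 3Δ
t=1: Δ0=1010 Δ1=1000 | 1Δ
t=2: Δ0=1000 Δ1=1010 Δ2=0010 Δ3=0011 | 3Δ
t=3: Δ0=0011 Δ1=0001 | 1Δ
t=4: Δ0=0001 Δ1=0011 Δ2=1011 Δ3=1010 | 3Δ
t=5: Δ0=1010 Δ1=1000 | 1Δ
t=6: Δ0=1000 Δ1=1010 Δ2=0010 Δ3=0011 | 3Δ
t=7: Δ0=0011 Δ1=0001 | 1Δ
t=8: Δ0=0001 Δ1=0011 Δ2=1011 Δ3=1010 | 3Δ
t=9: Δ0=1010 Δ1=1000 | 1Δ
t=10: Δ0=1000 Δ1=1010 Δ2=0010 Δ3=0011 | 3Δ
t=11: Δ0=0011 Δ1=0001 | 1Δ
t=12: Δ0=0001 Δ1=0011 Δ2=1011 Δ3=1010 | 3Δ
t=13: Δ0=1010 Δ1=1000 | 1Δ
t=14: Δ0=1000 Δ1=1010 Δ2=0010 Δ3=0011 | 3Δ
t=15: Δ0=0011 Δ1=0001 | 1Δ
t=16: Δ0=0001 Δ1=0011 Δ2=1011 Δ3=1010 | 3Δ
t=17: Δ0=1010 Δ1=1000 | 1Δ
t=18: Δ0=1000 Δ1=1010 Δ2=0010 Δ3=0011 | 3Δ
t=19: Δ0=0011 Δ1=0001 | 1Δ

1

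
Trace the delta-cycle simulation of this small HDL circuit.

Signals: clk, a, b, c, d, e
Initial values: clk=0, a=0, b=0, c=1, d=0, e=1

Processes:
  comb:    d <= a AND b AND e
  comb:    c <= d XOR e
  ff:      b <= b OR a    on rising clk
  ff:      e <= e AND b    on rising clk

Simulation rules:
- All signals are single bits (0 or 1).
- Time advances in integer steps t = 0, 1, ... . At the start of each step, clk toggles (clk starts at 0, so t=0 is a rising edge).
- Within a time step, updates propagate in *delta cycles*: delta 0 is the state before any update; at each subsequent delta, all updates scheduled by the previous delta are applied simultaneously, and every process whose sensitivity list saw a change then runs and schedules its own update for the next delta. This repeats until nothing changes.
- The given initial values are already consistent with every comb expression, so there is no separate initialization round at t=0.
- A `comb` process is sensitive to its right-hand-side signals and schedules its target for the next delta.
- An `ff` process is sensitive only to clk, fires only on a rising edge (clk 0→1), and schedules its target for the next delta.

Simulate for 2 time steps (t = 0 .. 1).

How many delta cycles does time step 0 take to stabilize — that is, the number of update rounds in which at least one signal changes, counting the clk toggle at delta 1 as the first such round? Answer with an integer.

3

t=0 Δ0: e=1 a=0 c=1 clk=0 b=0 d=0
  Δ1: clk:0→1
  Δ2: e:1→0
  Δ3: c:1→0
  (3Δ to stable)
t=1 Δ0: e=0 a=0 c=0 clk=1 b=0 d=0
  Δ1: clk:1→0
  (1Δ to stable)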